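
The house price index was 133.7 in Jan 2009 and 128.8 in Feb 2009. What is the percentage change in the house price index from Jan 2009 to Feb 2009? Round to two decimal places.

Change = (128.8 − 133.7) / 133.7 × 100
       = -4.9 / 133.7 × 100 = -3.6649%

-3.66%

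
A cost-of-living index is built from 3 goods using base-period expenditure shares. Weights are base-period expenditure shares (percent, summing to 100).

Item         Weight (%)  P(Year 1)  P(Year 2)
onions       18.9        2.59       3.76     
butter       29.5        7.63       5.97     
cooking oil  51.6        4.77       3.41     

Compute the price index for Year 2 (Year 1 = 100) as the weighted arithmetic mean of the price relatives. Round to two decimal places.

87.41

onions: 18.9 × (3.76/2.59) = 18.9 × 1.451737 = 27.4378
butter: 29.5 × (5.97/7.63) = 29.5 × 0.782438 = 23.0819
cooking oil: 51.6 × (3.41/4.77) = 51.6 × 0.714885 = 36.8881
Index = Σ wᵢ·(p₁ᵢ/p₀ᵢ) = 27.4378 + 23.0819 + 36.8881 = 87.4078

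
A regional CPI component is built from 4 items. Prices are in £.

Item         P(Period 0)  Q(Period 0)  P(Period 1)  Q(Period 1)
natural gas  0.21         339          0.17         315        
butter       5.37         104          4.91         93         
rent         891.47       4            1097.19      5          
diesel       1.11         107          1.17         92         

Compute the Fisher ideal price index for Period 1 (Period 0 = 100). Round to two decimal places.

118.45

Laspeyres component (base-period weights):
ΣP(Period 1)Q(Period 0) = 0.17×339 + 4.91×104 + 1097.19×4 + 1.17×107 = 57.63 + 510.64 + 4388.76 + 125.19 = 5082.22
ΣP(Period 0)Q(Period 0) = 0.21×339 + 5.37×104 + 891.47×4 + 1.11×107 = 71.19 + 558.48 + 3565.88 + 118.77 = 4314.32
L = 5082.22 / 4314.32 × 100 = 117.7989
Paasche component (current-period weights):
ΣP(Period 1)Q(Period 1) = 0.17×315 + 4.91×93 + 1097.19×5 + 1.17×92 = 53.55 + 456.63 + 5485.95 + 107.64 = 6103.77
ΣP(Period 0)Q(Period 1) = 0.21×315 + 5.37×93 + 891.47×5 + 1.11×92 = 66.15 + 499.41 + 4457.35 + 102.12 = 5125.03
P = 6103.77 / 5125.03 × 100 = 119.0973
Fisher = √(L × P) = √(117.7989 × 119.0973) = 118.4463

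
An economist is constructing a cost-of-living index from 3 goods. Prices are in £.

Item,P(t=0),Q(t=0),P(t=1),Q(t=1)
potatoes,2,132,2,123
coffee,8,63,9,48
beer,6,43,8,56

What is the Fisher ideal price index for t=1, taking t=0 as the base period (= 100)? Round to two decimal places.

Laspeyres component (base-period weights):
ΣP(t=1)Q(t=0) = 2×132 + 9×63 + 8×43 = 264 + 567 + 344 = 1175
ΣP(t=0)Q(t=0) = 2×132 + 8×63 + 6×43 = 264 + 504 + 258 = 1026
L = 1175 / 1026 × 100 = 114.5224
Paasche component (current-period weights):
ΣP(t=1)Q(t=1) = 2×123 + 9×48 + 8×56 = 246 + 432 + 448 = 1126
ΣP(t=0)Q(t=1) = 2×123 + 8×48 + 6×56 = 246 + 384 + 336 = 966
P = 1126 / 966 × 100 = 116.5631
Fisher = √(L × P) = √(114.5224 × 116.5631) = 115.5383

115.54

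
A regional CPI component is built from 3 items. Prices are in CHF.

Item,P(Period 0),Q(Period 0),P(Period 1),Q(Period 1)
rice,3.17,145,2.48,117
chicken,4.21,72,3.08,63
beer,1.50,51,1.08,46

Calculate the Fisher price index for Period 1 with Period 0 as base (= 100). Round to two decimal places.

75.77

Laspeyres component (base-period weights):
ΣP(Period 1)Q(Period 0) = 2.48×145 + 3.08×72 + 1.08×51 = 359.6 + 221.76 + 55.08 = 636.44
ΣP(Period 0)Q(Period 0) = 3.17×145 + 4.21×72 + 1.50×51 = 459.65 + 303.12 + 76.5 = 839.27
L = 636.44 / 839.27 × 100 = 75.8326
Paasche component (current-period weights):
ΣP(Period 1)Q(Period 1) = 2.48×117 + 3.08×63 + 1.08×46 = 290.16 + 194.04 + 49.68 = 533.88
ΣP(Period 0)Q(Period 1) = 3.17×117 + 4.21×63 + 1.50×46 = 370.89 + 265.23 + 69 = 705.12
P = 533.88 / 705.12 × 100 = 75.7148
Fisher = √(L × P) = √(75.8326 × 75.7148) = 75.7736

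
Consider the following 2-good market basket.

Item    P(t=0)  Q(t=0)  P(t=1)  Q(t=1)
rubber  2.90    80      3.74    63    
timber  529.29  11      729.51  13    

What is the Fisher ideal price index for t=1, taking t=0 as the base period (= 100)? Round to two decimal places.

Laspeyres component (base-period weights):
ΣP(t=1)Q(t=0) = 3.74×80 + 729.51×11 = 299.2 + 8024.61 = 8323.81
ΣP(t=0)Q(t=0) = 2.90×80 + 529.29×11 = 232 + 5822.19 = 6054.19
L = 8323.81 / 6054.19 × 100 = 137.4884
Paasche component (current-period weights):
ΣP(t=1)Q(t=1) = 3.74×63 + 729.51×13 = 235.62 + 9483.63 = 9719.25
ΣP(t=0)Q(t=1) = 2.90×63 + 529.29×13 = 182.7 + 6880.77 = 7063.47
P = 9719.25 / 7063.47 × 100 = 137.5988
Fisher = √(L × P) = √(137.4884 × 137.5988) = 137.5436

137.54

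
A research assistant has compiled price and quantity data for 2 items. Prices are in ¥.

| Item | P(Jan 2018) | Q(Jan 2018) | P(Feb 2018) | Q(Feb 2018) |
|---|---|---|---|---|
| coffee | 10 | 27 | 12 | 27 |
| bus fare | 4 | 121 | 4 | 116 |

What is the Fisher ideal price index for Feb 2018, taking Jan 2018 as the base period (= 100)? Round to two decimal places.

Laspeyres component (base-period weights):
ΣP(Feb 2018)Q(Jan 2018) = 12×27 + 4×121 = 324 + 484 = 808
ΣP(Jan 2018)Q(Jan 2018) = 10×27 + 4×121 = 270 + 484 = 754
L = 808 / 754 × 100 = 107.1618
Paasche component (current-period weights):
ΣP(Feb 2018)Q(Feb 2018) = 12×27 + 4×116 = 324 + 464 = 788
ΣP(Jan 2018)Q(Feb 2018) = 10×27 + 4×116 = 270 + 464 = 734
P = 788 / 734 × 100 = 107.3569
Fisher = √(L × P) = √(107.1618 × 107.3569) = 107.2593

107.26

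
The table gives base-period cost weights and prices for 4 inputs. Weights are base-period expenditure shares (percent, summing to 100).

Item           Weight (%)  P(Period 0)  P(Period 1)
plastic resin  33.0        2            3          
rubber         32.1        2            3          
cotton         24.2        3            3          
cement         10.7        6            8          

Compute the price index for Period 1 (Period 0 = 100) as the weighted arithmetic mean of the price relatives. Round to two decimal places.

plastic resin: 33.0 × (3/2) = 33.0 × 1.500000 = 49.5000
rubber: 32.1 × (3/2) = 32.1 × 1.500000 = 48.1500
cotton: 24.2 × (3/3) = 24.2 × 1.000000 = 24.2000
cement: 10.7 × (8/6) = 10.7 × 1.333333 = 14.2667
Index = Σ wᵢ·(p₁ᵢ/p₀ᵢ) = 49.5000 + 48.1500 + 24.2000 + 14.2667 = 136.1167

136.12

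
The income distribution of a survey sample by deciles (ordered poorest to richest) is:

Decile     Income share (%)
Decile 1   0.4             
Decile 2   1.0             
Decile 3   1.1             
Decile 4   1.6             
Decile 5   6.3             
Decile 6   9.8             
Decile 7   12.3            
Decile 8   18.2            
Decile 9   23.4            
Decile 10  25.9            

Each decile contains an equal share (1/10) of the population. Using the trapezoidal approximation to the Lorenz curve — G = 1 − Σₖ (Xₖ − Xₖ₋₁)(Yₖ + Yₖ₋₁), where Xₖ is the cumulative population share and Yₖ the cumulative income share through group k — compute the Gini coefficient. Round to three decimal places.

0.507

Cumulative income shares Yₖ: 0.0040, 0.0140, 0.0250, 0.0410, 0.1040, 0.2020, 0.3250, 0.5070, 0.7410, 1.0000
Σ (Xₖ−Xₖ₋₁)(Yₖ+Yₖ₋₁) = (1/10)(0.0040+0.0000) + (1/10)(0.0140+0.0040) + (1/10)(0.0250+0.0140) + (1/10)(0.0410+0.0250) + (1/10)(0.1040+0.0410) + (1/10)(0.2020+0.1040) + (1/10)(0.3250+0.2020) + (1/10)(0.5070+0.3250) + (1/10)(0.7410+0.5070) + (1/10)(1.0000+0.7410)
  = 0.0004 + 0.0018 + 0.0039 + 0.0066 + 0.0145 + 0.0306 + 0.0527 + 0.0832 + 0.1248 + 0.1741 = 0.4926
G = 1 − 0.4926 = 0.5074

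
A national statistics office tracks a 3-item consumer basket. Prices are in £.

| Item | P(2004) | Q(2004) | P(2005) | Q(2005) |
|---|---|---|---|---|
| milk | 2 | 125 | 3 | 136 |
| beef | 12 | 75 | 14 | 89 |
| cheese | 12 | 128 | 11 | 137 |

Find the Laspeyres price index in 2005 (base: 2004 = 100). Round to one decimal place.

105.5

Laspeyres price index uses base-period quantities as weights.
ΣP(2005)·Q(2004) = 3×125 + 14×75 + 11×128 = 375 + 1050 + 1408 = 2833
ΣP(2004)·Q(2004) = 2×125 + 12×75 + 12×128 = 250 + 900 + 1536 = 2686
Index = 2833 / 2686 × 100 = 105.4728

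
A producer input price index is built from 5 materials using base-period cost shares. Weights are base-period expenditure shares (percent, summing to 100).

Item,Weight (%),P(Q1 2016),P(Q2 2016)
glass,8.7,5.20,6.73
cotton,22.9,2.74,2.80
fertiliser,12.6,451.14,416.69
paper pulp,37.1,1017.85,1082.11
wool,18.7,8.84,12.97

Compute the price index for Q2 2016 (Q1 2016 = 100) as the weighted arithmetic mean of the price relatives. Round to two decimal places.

glass: 8.7 × (6.73/5.20) = 8.7 × 1.294231 = 11.2598
cotton: 22.9 × (2.80/2.74) = 22.9 × 1.021898 = 23.4015
fertiliser: 12.6 × (416.69/451.14) = 12.6 × 0.923638 = 11.6378
paper pulp: 37.1 × (1082.11/1017.85) = 37.1 × 1.063133 = 39.4422
wool: 18.7 × (12.97/8.84) = 18.7 × 1.467195 = 27.4365
Index = Σ wᵢ·(p₁ᵢ/p₀ᵢ) = 11.2598 + 23.4015 + 11.6378 + 39.4422 + 27.4365 = 113.1779

113.18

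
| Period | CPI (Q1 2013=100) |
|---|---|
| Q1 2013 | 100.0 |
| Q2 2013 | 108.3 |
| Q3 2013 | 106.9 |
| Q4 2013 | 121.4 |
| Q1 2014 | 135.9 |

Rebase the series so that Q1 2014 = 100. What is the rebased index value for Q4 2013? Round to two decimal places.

Rebased(Q4 2013) = 121.4 / 135.9 × 100 = 89.3304

89.33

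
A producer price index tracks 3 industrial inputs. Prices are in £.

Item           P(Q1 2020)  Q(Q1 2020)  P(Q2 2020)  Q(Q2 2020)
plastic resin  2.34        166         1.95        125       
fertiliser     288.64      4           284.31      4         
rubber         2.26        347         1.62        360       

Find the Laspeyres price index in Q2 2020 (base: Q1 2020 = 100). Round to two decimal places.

Laspeyres price index uses base-period quantities as weights.
ΣP(Q2 2020)·Q(Q1 2020) = 1.95×166 + 284.31×4 + 1.62×347 = 323.7 + 1137.24 + 562.14 = 2023.08
ΣP(Q1 2020)·Q(Q1 2020) = 2.34×166 + 288.64×4 + 2.26×347 = 388.44 + 1154.56 + 784.22 = 2327.22
Index = 2023.08 / 2327.22 × 100 = 86.9312

86.93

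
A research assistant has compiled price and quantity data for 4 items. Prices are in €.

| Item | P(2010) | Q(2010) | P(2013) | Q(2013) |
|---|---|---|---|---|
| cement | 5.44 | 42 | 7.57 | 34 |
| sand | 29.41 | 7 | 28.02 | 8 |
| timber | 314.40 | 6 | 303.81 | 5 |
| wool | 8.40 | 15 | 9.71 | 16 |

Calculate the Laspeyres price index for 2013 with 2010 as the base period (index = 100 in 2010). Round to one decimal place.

101.5

Laspeyres price index uses base-period quantities as weights.
ΣP(2013)·Q(2010) = 7.57×42 + 28.02×7 + 303.81×6 + 9.71×15 = 317.94 + 196.14 + 1822.86 + 145.65 = 2482.59
ΣP(2010)·Q(2010) = 5.44×42 + 29.41×7 + 314.40×6 + 8.40×15 = 228.48 + 205.87 + 1886.4 + 126 = 2446.75
Index = 2482.59 / 2446.75 × 100 = 101.4648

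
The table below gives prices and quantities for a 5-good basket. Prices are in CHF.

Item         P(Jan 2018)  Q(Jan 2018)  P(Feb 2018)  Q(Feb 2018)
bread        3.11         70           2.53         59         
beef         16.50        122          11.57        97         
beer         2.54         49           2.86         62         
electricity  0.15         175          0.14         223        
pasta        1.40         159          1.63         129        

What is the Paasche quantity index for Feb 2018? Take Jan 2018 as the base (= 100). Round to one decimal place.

Paasche quantity index uses current-period prices as weights.
ΣP(Feb 2018)·Q(Feb 2018) = 2.53×59 + 11.57×97 + 2.86×62 + 0.14×223 + 1.63×129 = 149.27 + 1122.29 + 177.32 + 31.22 + 210.27 = 1690.37
ΣP(Feb 2018)·Q(Jan 2018) = 2.53×70 + 11.57×122 + 2.86×49 + 0.14×175 + 1.63×159 = 177.1 + 1411.54 + 140.14 + 24.5 + 259.17 = 2012.45
Index = 1690.37 / 2012.45 × 100 = 83.9956

84.0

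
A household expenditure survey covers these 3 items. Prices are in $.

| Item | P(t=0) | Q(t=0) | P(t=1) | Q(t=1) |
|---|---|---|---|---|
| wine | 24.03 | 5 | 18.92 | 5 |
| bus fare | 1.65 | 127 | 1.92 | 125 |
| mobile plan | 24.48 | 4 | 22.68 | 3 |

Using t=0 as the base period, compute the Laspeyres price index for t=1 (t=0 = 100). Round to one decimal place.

Laspeyres price index uses base-period quantities as weights.
ΣP(t=1)·Q(t=0) = 18.92×5 + 1.92×127 + 22.68×4 = 94.6 + 243.84 + 90.72 = 429.16
ΣP(t=0)·Q(t=0) = 24.03×5 + 1.65×127 + 24.48×4 = 120.15 + 209.55 + 97.92 = 427.62
Index = 429.16 / 427.62 × 100 = 100.3601

100.4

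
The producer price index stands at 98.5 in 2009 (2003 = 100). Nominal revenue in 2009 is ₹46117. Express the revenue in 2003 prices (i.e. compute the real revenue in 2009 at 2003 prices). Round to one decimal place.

46819.3

Real = Nominal ÷ (Index/100) = 46117 ÷ (98.5/100)
     = 46117 ÷ 0.985 = 46819.2893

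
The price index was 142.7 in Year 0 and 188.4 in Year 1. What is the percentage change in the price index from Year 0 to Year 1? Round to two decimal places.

Change = (188.4 − 142.7) / 142.7 × 100
       = 45.7 / 142.7 × 100 = 32.0252%

32.03%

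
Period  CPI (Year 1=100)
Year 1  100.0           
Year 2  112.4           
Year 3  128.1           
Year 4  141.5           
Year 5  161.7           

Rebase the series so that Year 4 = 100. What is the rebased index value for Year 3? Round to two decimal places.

90.53

Rebased(Year 3) = 128.1 / 141.5 × 100 = 90.5300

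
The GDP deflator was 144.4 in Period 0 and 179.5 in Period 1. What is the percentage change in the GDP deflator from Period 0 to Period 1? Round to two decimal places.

Change = (179.5 − 144.4) / 144.4 × 100
       = 35.1 / 144.4 × 100 = 24.3075%

24.31%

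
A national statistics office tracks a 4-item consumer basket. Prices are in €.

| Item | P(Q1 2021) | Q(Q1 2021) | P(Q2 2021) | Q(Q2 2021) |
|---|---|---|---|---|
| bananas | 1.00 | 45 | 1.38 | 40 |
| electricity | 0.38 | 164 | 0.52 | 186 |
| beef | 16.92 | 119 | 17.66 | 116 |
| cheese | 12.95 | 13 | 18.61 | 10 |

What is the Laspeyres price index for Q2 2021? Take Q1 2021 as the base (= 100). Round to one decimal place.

Laspeyres price index uses base-period quantities as weights.
ΣP(Q2 2021)·Q(Q1 2021) = 1.38×45 + 0.52×164 + 17.66×119 + 18.61×13 = 62.1 + 85.28 + 2101.54 + 241.93 = 2490.85
ΣP(Q1 2021)·Q(Q1 2021) = 1.00×45 + 0.38×164 + 16.92×119 + 12.95×13 = 45 + 62.32 + 2013.48 + 168.35 = 2289.15
Index = 2490.85 / 2289.15 × 100 = 108.8111

108.8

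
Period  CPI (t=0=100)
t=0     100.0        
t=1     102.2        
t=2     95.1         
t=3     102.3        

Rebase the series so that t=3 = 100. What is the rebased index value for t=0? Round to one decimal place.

97.8

Rebased(t=0) = 100.0 / 102.3 × 100 = 97.7517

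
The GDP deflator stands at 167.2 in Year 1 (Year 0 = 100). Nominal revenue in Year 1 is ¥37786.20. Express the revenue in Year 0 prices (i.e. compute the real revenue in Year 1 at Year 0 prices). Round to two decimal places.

22599.40

Real = Nominal ÷ (Index/100) = 37786.20 ÷ (167.2/100)
     = 37786.20 ÷ 1.672 = 22599.4019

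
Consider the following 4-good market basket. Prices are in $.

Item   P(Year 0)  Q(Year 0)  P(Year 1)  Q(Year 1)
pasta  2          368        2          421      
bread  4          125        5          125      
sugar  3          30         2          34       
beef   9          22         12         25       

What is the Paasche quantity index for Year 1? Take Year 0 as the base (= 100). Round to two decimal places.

Paasche quantity index uses current-period prices as weights.
ΣP(Year 1)·Q(Year 1) = 2×421 + 5×125 + 2×34 + 12×25 = 842 + 625 + 68 + 300 = 1835
ΣP(Year 1)·Q(Year 0) = 2×368 + 5×125 + 2×30 + 12×22 = 736 + 625 + 60 + 264 = 1685
Index = 1835 / 1685 × 100 = 108.9021

108.90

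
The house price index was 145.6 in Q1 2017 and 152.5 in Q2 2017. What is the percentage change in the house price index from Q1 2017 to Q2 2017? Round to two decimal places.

Change = (152.5 − 145.6) / 145.6 × 100
       = 6.9 / 145.6 × 100 = 4.7390%

4.74%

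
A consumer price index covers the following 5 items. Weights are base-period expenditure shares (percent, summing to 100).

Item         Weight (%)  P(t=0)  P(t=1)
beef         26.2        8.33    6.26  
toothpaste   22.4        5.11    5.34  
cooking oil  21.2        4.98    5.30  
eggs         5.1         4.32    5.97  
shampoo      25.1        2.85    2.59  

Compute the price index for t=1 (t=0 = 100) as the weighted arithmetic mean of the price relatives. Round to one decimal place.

95.5

beef: 26.2 × (6.26/8.33) = 26.2 × 0.751501 = 19.6893
toothpaste: 22.4 × (5.34/5.11) = 22.4 × 1.045010 = 23.4082
cooking oil: 21.2 × (5.30/4.98) = 21.2 × 1.064257 = 22.5622
eggs: 5.1 × (5.97/4.32) = 5.1 × 1.381944 = 7.0479
shampoo: 25.1 × (2.59/2.85) = 25.1 × 0.908772 = 22.8102
Index = Σ wᵢ·(p₁ᵢ/p₀ᵢ) = 19.6893 + 23.4082 + 22.5622 + 7.0479 + 22.8102 = 95.5179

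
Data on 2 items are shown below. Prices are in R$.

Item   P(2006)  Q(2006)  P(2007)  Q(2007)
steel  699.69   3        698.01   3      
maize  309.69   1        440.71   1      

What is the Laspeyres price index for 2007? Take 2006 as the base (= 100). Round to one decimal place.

105.2

Laspeyres price index uses base-period quantities as weights.
ΣP(2007)·Q(2006) = 698.01×3 + 440.71×1 = 2094.03 + 440.71 = 2534.74
ΣP(2006)·Q(2006) = 699.69×3 + 309.69×1 = 2099.07 + 309.69 = 2408.76
Index = 2534.74 / 2408.76 × 100 = 105.2301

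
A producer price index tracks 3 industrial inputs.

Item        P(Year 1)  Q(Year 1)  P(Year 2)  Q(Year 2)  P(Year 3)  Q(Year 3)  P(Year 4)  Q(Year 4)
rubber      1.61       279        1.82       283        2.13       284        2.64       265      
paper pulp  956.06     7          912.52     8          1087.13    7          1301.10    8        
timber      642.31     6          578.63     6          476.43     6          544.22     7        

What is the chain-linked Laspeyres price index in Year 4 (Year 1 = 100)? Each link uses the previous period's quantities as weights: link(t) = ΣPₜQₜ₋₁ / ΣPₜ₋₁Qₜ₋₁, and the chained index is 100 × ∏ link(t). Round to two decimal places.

Link Year 1→Year 2:
ΣP(Year 2)Q(Year 1) = 1.82×279 + 912.52×7 + 578.63×6 = 507.78 + 6387.64 + 3471.78 = 10367.2
ΣP(Year 1)Q(Year 1) = 1.61×279 + 956.06×7 + 642.31×6 = 449.19 + 6692.42 + 3853.86 = 10995.47
link = 10367.2/10995.47 = 0.942861
Link Year 2→Year 3:
ΣP(Year 3)Q(Year 2) = 2.13×283 + 1087.13×8 + 476.43×6 = 602.79 + 8697.04 + 2858.58 = 12158.41
ΣP(Year 2)Q(Year 2) = 1.82×283 + 912.52×8 + 578.63×6 = 515.06 + 7300.16 + 3471.78 = 11287
link = 12158.41/11287 = 1.077205
Link Year 3→Year 4:
ΣP(Year 4)Q(Year 3) = 2.64×284 + 1301.10×7 + 544.22×6 = 749.76 + 9107.7 + 3265.32 = 13122.78
ΣP(Year 3)Q(Year 3) = 2.13×284 + 1087.13×7 + 476.43×6 = 604.92 + 7609.91 + 2858.58 = 11073.41
link = 13122.78/11073.41 = 1.185071
Chained index = 100 × 0.942861 × 1.077205 × 1.185071 = 120.3623

120.36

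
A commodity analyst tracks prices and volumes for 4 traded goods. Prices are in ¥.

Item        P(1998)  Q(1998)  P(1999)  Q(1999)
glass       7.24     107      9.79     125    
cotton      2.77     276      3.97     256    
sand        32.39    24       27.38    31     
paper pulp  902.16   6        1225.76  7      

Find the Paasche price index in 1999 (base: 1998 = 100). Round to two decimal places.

130.63

Paasche price index uses current-period quantities as weights.
ΣP(1999)·Q(1999) = 9.79×125 + 3.97×256 + 27.38×31 + 1225.76×7 = 1223.75 + 1016.32 + 848.78 + 8580.32 = 11669.17
ΣP(1998)·Q(1999) = 7.24×125 + 2.77×256 + 32.39×31 + 902.16×7 = 905 + 709.12 + 1004.09 + 6315.12 = 8933.33
Index = 11669.17 / 8933.33 × 100 = 130.6251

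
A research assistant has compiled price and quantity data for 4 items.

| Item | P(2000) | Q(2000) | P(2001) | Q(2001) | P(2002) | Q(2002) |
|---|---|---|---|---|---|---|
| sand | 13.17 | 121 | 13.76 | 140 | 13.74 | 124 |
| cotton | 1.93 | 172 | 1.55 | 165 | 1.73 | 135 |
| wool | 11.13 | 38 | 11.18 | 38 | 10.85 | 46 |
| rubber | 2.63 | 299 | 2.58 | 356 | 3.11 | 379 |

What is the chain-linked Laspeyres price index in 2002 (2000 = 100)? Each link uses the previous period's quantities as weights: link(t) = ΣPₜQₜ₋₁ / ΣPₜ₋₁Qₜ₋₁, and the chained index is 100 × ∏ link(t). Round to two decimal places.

105.52

Link 2000→2001:
ΣP(2001)Q(2000) = 13.76×121 + 1.55×172 + 11.18×38 + 2.58×299 = 1664.96 + 266.6 + 424.84 + 771.42 = 3127.82
ΣP(2000)Q(2000) = 13.17×121 + 1.93×172 + 11.13×38 + 2.63×299 = 1593.57 + 331.96 + 422.94 + 786.37 = 3134.84
link = 3127.82/3134.84 = 0.997761
Link 2001→2002:
ΣP(2002)Q(2001) = 13.74×140 + 1.73×165 + 10.85×38 + 3.11×356 = 1923.6 + 285.45 + 412.3 + 1107.16 = 3728.51
ΣP(2001)Q(2001) = 13.76×140 + 1.55×165 + 11.18×38 + 2.58×356 = 1926.4 + 255.75 + 424.84 + 918.48 = 3525.47
link = 3728.51/3525.47 = 1.057592
Chained index = 100 × 0.997761 × 1.057592 = 105.5224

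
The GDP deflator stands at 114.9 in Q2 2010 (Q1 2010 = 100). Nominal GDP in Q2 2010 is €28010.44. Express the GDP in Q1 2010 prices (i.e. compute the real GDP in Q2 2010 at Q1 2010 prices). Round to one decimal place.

Real = Nominal ÷ (Index/100) = 28010.44 ÷ (114.9/100)
     = 28010.44 ÷ 1.149 = 24378.1027

24378.1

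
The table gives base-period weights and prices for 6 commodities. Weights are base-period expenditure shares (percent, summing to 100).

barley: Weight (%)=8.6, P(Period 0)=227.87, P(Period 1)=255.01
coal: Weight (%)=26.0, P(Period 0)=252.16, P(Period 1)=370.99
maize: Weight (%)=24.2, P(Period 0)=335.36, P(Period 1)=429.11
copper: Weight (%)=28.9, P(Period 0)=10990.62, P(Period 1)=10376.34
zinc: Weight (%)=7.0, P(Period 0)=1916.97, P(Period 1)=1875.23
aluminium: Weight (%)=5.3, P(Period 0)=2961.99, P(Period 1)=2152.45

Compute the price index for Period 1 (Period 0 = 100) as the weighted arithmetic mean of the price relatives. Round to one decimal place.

116.8

barley: 8.6 × (255.01/227.87) = 8.6 × 1.119103 = 9.6243
coal: 26.0 × (370.99/252.16) = 26.0 × 1.471248 = 38.2525
maize: 24.2 × (429.11/335.36) = 24.2 × 1.279550 = 30.9651
copper: 28.9 × (10376.34/10990.62) = 28.9 × 0.944109 = 27.2847
zinc: 7.0 × (1875.23/1916.97) = 7.0 × 0.978226 = 6.8476
aluminium: 5.3 × (2152.45/2961.99) = 5.3 × 0.726691 = 3.8515
Index = Σ wᵢ·(p₁ᵢ/p₀ᵢ) = 9.6243 + 38.2525 + 30.9651 + 27.2847 + 6.8476 + 3.8515 = 116.8256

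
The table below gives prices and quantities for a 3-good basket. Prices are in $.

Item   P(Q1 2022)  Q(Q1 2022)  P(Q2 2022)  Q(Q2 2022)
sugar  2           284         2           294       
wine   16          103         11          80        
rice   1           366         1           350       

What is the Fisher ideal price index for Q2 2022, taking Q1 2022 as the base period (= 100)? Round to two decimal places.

Laspeyres component (base-period weights):
ΣP(Q2 2022)Q(Q1 2022) = 2×284 + 11×103 + 1×366 = 568 + 1133 + 366 = 2067
ΣP(Q1 2022)Q(Q1 2022) = 2×284 + 16×103 + 1×366 = 568 + 1648 + 366 = 2582
L = 2067 / 2582 × 100 = 80.0542
Paasche component (current-period weights):
ΣP(Q2 2022)Q(Q2 2022) = 2×294 + 11×80 + 1×350 = 588 + 880 + 350 = 1818
ΣP(Q1 2022)Q(Q2 2022) = 2×294 + 16×80 + 1×350 = 588 + 1280 + 350 = 2218
P = 1818 / 2218 × 100 = 81.9657
Fisher = √(L × P) = √(80.0542 × 81.9657) = 81.0043

81.00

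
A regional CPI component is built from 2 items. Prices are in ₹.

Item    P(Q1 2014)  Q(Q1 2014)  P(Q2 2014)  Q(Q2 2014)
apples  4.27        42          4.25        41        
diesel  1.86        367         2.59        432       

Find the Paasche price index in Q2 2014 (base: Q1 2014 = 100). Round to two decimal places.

132.14

Paasche price index uses current-period quantities as weights.
ΣP(Q2 2014)·Q(Q2 2014) = 4.25×41 + 2.59×432 = 174.25 + 1118.88 = 1293.13
ΣP(Q1 2014)·Q(Q2 2014) = 4.27×41 + 1.86×432 = 175.07 + 803.52 = 978.59
Index = 1293.13 / 978.59 × 100 = 132.1422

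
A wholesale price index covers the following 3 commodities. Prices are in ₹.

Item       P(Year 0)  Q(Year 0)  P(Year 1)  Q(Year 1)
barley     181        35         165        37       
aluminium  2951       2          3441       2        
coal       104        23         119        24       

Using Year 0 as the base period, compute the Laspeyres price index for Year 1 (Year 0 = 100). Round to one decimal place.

105.2

Laspeyres price index uses base-period quantities as weights.
ΣP(Year 1)·Q(Year 0) = 165×35 + 3441×2 + 119×23 = 5775 + 6882 + 2737 = 15394
ΣP(Year 0)·Q(Year 0) = 181×35 + 2951×2 + 104×23 = 6335 + 5902 + 2392 = 14629
Index = 15394 / 14629 × 100 = 105.2293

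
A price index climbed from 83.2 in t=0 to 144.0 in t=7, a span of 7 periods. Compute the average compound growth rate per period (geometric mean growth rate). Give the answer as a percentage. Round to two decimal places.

8.15%

Growth factor = (144.0/83.2)^(1/7) = (1.730769)^(1/7) = 1.081519
Growth rate = 1.081519 − 1 = 0.081519 = 8.1519%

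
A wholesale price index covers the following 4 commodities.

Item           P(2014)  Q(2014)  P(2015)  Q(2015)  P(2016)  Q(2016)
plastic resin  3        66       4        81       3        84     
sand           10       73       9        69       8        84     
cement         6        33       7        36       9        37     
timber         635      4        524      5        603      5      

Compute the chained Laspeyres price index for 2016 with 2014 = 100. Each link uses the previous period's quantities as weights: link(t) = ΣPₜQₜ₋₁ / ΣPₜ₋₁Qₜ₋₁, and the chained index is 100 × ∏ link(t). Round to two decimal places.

95.96

Link 2014→2015:
ΣP(2015)Q(2014) = 4×66 + 9×73 + 7×33 + 524×4 = 264 + 657 + 231 + 2096 = 3248
ΣP(2014)Q(2014) = 3×66 + 10×73 + 6×33 + 635×4 = 198 + 730 + 198 + 2540 = 3666
link = 3248/3666 = 0.885979
Link 2015→2016:
ΣP(2016)Q(2015) = 3×81 + 8×69 + 9×36 + 603×5 = 243 + 552 + 324 + 3015 = 4134
ΣP(2015)Q(2015) = 4×81 + 9×69 + 7×36 + 524×5 = 324 + 621 + 252 + 2620 = 3817
link = 4134/3817 = 1.083050
Chained index = 100 × 0.885979 × 1.083050 = 95.9559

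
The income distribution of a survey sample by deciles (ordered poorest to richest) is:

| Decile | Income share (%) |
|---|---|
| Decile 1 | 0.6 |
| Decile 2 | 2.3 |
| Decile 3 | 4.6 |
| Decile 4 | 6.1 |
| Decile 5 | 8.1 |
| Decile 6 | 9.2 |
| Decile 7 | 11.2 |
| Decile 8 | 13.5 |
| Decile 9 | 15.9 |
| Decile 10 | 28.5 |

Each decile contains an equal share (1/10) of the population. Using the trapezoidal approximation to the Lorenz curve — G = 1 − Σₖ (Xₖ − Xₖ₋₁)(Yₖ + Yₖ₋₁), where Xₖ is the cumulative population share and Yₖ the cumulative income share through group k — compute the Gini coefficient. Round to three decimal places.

Cumulative income shares Yₖ: 0.0060, 0.0290, 0.0750, 0.1360, 0.2170, 0.3090, 0.4210, 0.5560, 0.7150, 1.0000
Σ (Xₖ−Xₖ₋₁)(Yₖ+Yₖ₋₁) = (1/10)(0.0060+0.0000) + (1/10)(0.0290+0.0060) + (1/10)(0.0750+0.0290) + (1/10)(0.1360+0.0750) + (1/10)(0.2170+0.1360) + (1/10)(0.3090+0.2170) + (1/10)(0.4210+0.3090) + (1/10)(0.5560+0.4210) + (1/10)(0.7150+0.5560) + (1/10)(1.0000+0.7150)
  = 0.0006 + 0.0035 + 0.0104 + 0.0211 + 0.0353 + 0.0526 + 0.0730 + 0.0977 + 0.1271 + 0.1715 = 0.5928
G = 1 − 0.5928 = 0.4072

0.407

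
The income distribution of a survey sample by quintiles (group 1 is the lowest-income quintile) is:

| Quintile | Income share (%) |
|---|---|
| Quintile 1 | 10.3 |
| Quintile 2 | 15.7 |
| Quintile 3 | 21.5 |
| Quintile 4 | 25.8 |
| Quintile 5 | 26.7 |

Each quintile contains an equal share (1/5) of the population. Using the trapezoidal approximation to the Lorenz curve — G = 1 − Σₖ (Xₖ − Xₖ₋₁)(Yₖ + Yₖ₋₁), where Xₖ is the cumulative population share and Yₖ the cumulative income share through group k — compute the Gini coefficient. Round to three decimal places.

Cumulative income shares Yₖ: 0.1030, 0.2600, 0.4750, 0.7330, 1.0000
Σ (Xₖ−Xₖ₋₁)(Yₖ+Yₖ₋₁) = (1/5)(0.1030+0.0000) + (1/5)(0.2600+0.1030) + (1/5)(0.4750+0.2600) + (1/5)(0.7330+0.4750) + (1/5)(1.0000+0.7330)
  = 0.0206 + 0.0726 + 0.1470 + 0.2416 + 0.3466 = 0.8284
G = 1 − 0.8284 = 0.1716

0.172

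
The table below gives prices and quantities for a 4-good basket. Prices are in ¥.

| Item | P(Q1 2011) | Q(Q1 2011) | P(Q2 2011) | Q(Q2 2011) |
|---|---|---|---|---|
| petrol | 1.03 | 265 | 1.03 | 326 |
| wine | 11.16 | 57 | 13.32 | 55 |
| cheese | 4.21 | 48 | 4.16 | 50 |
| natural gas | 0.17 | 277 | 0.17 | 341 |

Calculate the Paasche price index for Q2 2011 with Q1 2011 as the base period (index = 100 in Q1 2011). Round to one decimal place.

Paasche price index uses current-period quantities as weights.
ΣP(Q2 2011)·Q(Q2 2011) = 1.03×326 + 13.32×55 + 4.16×50 + 0.17×341 = 335.78 + 732.6 + 208 + 57.97 = 1334.35
ΣP(Q1 2011)·Q(Q2 2011) = 1.03×326 + 11.16×55 + 4.21×50 + 0.17×341 = 335.78 + 613.8 + 210.5 + 57.97 = 1218.05
Index = 1334.35 / 1218.05 × 100 = 109.5480

109.5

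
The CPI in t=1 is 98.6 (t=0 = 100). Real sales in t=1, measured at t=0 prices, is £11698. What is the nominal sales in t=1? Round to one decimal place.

Nominal = Real × (Index/100) = 11698 × (98.6/100)
        = 11698 × 0.986 = 11534.2280

11534.2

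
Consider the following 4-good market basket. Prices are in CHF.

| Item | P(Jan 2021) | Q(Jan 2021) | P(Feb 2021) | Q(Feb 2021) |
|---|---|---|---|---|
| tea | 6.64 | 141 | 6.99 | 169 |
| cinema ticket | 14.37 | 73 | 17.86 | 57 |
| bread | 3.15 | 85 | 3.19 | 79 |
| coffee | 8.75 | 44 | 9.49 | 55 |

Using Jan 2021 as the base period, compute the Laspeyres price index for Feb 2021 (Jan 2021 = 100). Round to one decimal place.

Laspeyres price index uses base-period quantities as weights.
ΣP(Feb 2021)·Q(Jan 2021) = 6.99×141 + 17.86×73 + 3.19×85 + 9.49×44 = 985.59 + 1303.78 + 271.15 + 417.56 = 2978.08
ΣP(Jan 2021)·Q(Jan 2021) = 6.64×141 + 14.37×73 + 3.15×85 + 8.75×44 = 936.24 + 1049.01 + 267.75 + 385 = 2638
Index = 2978.08 / 2638 × 100 = 112.8916

112.9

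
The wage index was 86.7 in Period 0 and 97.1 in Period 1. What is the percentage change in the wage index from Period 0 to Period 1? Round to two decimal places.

Change = (97.1 − 86.7) / 86.7 × 100
       = 10.4 / 86.7 × 100 = 11.9954%

12.00%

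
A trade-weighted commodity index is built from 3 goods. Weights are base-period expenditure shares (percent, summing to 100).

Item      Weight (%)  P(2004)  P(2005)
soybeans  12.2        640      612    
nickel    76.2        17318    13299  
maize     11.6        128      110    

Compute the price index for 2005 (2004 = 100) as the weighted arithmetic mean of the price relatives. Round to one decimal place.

soybeans: 12.2 × (612/640) = 12.2 × 0.956250 = 11.6662
nickel: 76.2 × (13299/17318) = 76.2 × 0.767929 = 58.5162
maize: 11.6 × (110/128) = 11.6 × 0.859375 = 9.9688
Index = Σ wᵢ·(p₁ᵢ/p₀ᵢ) = 11.6662 + 58.5162 + 9.9688 = 80.1512

80.2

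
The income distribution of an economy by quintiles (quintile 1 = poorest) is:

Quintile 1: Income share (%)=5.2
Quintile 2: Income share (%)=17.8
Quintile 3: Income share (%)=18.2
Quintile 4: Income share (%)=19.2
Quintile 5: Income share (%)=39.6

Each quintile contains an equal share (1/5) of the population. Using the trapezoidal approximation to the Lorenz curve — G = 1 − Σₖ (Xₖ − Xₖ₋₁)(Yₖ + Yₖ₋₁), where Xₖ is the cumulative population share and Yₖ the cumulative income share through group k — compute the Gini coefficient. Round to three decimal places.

0.281

Cumulative income shares Yₖ: 0.0520, 0.2300, 0.4120, 0.6040, 1.0000
Σ (Xₖ−Xₖ₋₁)(Yₖ+Yₖ₋₁) = (1/5)(0.0520+0.0000) + (1/5)(0.2300+0.0520) + (1/5)(0.4120+0.2300) + (1/5)(0.6040+0.4120) + (1/5)(1.0000+0.6040)
  = 0.0104 + 0.0564 + 0.1284 + 0.2032 + 0.3208 = 0.7192
G = 1 − 0.7192 = 0.2808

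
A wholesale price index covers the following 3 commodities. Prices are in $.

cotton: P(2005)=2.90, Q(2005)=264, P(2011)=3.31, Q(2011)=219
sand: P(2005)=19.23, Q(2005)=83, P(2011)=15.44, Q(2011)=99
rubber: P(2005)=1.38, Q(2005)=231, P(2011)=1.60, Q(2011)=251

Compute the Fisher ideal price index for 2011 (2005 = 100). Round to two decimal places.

93.10

Laspeyres component (base-period weights):
ΣP(2011)Q(2005) = 3.31×264 + 15.44×83 + 1.60×231 = 873.84 + 1281.52 + 369.6 = 2524.96
ΣP(2005)Q(2005) = 2.90×264 + 19.23×83 + 1.38×231 = 765.6 + 1596.09 + 318.78 = 2680.47
L = 2524.96 / 2680.47 × 100 = 94.1984
Paasche component (current-period weights):
ΣP(2011)Q(2011) = 3.31×219 + 15.44×99 + 1.60×251 = 724.89 + 1528.56 + 401.6 = 2655.05
ΣP(2005)Q(2011) = 2.90×219 + 19.23×99 + 1.38×251 = 635.1 + 1903.77 + 346.38 = 2885.25
P = 2655.05 / 2885.25 × 100 = 92.0215
Fisher = √(L × P) = √(94.1984 × 92.0215) = 93.1036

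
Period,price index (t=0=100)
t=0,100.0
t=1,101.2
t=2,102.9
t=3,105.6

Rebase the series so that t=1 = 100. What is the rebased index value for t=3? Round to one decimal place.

Rebased(t=3) = 105.6 / 101.2 × 100 = 104.3478

104.3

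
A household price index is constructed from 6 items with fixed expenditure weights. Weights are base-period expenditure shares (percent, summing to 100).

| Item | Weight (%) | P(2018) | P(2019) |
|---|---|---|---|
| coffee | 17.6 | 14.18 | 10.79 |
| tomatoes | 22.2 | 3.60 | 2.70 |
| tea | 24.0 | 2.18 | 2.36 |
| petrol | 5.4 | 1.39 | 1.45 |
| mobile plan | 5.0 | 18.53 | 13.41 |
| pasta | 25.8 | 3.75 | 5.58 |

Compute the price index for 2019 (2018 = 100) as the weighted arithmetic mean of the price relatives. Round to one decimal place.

coffee: 17.6 × (10.79/14.18) = 17.6 × 0.760931 = 13.3924
tomatoes: 22.2 × (2.70/3.60) = 22.2 × 0.750000 = 16.6500
tea: 24.0 × (2.36/2.18) = 24.0 × 1.082569 = 25.9817
petrol: 5.4 × (1.45/1.39) = 5.4 × 1.043165 = 5.6331
mobile plan: 5.0 × (13.41/18.53) = 5.0 × 0.723691 = 3.6185
pasta: 25.8 × (5.58/3.75) = 25.8 × 1.488000 = 38.3904
Index = Σ wᵢ·(p₁ᵢ/p₀ᵢ) = 13.3924 + 16.6500 + 25.9817 + 5.6331 + 3.6185 + 38.3904 = 103.6660

103.7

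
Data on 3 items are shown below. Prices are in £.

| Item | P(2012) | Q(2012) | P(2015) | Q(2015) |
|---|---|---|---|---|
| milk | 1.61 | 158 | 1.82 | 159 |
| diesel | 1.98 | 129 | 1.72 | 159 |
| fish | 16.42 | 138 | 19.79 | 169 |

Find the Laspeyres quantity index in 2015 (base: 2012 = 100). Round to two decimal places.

Laspeyres quantity index uses base-period prices as weights.
ΣP(2012)·Q(2015) = 1.61×159 + 1.98×159 + 16.42×169 = 255.99 + 314.82 + 2774.98 = 3345.79
ΣP(2012)·Q(2012) = 1.61×158 + 1.98×129 + 16.42×138 = 254.38 + 255.42 + 2265.96 = 2775.76
Index = 3345.79 / 2775.76 × 100 = 120.5360

120.54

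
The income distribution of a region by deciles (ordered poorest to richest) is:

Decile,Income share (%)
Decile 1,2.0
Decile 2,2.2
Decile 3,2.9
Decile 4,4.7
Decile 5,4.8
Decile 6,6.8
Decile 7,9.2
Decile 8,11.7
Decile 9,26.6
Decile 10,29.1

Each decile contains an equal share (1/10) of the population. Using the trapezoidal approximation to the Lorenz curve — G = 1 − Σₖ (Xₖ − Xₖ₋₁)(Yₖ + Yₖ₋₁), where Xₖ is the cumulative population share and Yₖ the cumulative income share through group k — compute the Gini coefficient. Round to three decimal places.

Cumulative income shares Yₖ: 0.0200, 0.0420, 0.0710, 0.1180, 0.1660, 0.2340, 0.3260, 0.4430, 0.7090, 1.0000
Σ (Xₖ−Xₖ₋₁)(Yₖ+Yₖ₋₁) = (1/10)(0.0200+0.0000) + (1/10)(0.0420+0.0200) + (1/10)(0.0710+0.0420) + (1/10)(0.1180+0.0710) + (1/10)(0.1660+0.1180) + (1/10)(0.2340+0.1660) + (1/10)(0.3260+0.2340) + (1/10)(0.4430+0.3260) + (1/10)(0.7090+0.4430) + (1/10)(1.0000+0.7090)
  = 0.0020 + 0.0062 + 0.0113 + 0.0189 + 0.0284 + 0.0400 + 0.0560 + 0.0769 + 0.1152 + 0.1709 = 0.5258
G = 1 − 0.5258 = 0.4742

0.474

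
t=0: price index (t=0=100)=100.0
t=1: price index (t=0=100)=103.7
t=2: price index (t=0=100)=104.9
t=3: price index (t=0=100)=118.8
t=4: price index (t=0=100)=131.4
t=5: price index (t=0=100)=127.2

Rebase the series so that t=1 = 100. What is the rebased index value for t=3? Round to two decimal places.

Rebased(t=3) = 118.8 / 103.7 × 100 = 114.5612

114.56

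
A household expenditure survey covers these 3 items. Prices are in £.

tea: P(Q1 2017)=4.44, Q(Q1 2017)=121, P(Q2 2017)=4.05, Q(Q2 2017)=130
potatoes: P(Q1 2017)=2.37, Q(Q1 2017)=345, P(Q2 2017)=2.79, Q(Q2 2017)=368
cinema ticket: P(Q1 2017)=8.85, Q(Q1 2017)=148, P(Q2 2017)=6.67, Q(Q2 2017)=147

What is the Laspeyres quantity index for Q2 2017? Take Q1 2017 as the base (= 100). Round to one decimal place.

Laspeyres quantity index uses base-period prices as weights.
ΣP(Q1 2017)·Q(Q2 2017) = 4.44×130 + 2.37×368 + 8.85×147 = 577.2 + 872.16 + 1300.95 = 2750.31
ΣP(Q1 2017)·Q(Q1 2017) = 4.44×121 + 2.37×345 + 8.85×148 = 537.24 + 817.65 + 1309.8 = 2664.69
Index = 2750.31 / 2664.69 × 100 = 103.2131

103.2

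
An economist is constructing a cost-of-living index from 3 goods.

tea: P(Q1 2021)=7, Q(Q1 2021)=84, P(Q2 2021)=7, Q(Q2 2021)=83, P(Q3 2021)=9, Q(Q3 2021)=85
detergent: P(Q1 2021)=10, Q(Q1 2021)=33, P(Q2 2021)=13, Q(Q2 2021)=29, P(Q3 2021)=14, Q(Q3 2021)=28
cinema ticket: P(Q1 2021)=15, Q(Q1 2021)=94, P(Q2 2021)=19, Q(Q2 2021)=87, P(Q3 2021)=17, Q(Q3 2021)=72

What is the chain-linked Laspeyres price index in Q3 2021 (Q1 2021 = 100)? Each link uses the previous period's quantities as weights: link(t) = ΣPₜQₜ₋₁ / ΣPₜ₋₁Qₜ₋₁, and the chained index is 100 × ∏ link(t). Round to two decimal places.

Link Q1 2021→Q2 2021:
ΣP(Q2 2021)Q(Q1 2021) = 7×84 + 13×33 + 19×94 = 588 + 429 + 1786 = 2803
ΣP(Q1 2021)Q(Q1 2021) = 7×84 + 10×33 + 15×94 = 588 + 330 + 1410 = 2328
link = 2803/2328 = 1.204038
Link Q2 2021→Q3 2021:
ΣP(Q3 2021)Q(Q2 2021) = 9×83 + 14×29 + 17×87 = 747 + 406 + 1479 = 2632
ΣP(Q2 2021)Q(Q2 2021) = 7×83 + 13×29 + 19×87 = 581 + 377 + 1653 = 2611
link = 2632/2611 = 1.008043
Chained index = 100 × 1.204038 × 1.008043 = 121.3722

121.37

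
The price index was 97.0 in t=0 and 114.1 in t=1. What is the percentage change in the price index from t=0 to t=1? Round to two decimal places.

17.63%

Change = (114.1 − 97.0) / 97.0 × 100
       = 17.1 / 97.0 × 100 = 17.6289%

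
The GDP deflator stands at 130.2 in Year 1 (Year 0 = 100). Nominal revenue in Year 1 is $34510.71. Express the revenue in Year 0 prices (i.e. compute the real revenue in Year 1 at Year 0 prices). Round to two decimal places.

26505.92

Real = Nominal ÷ (Index/100) = 34510.71 ÷ (130.2/100)
     = 34510.71 ÷ 1.302 = 26505.9217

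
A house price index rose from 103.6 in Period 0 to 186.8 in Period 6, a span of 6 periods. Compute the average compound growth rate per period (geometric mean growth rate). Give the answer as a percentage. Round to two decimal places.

Growth factor = (186.8/103.6)^(1/6) = (1.803089)^(1/6) = 1.103239
Growth rate = 1.103239 − 1 = 0.103239 = 10.3239%

10.32%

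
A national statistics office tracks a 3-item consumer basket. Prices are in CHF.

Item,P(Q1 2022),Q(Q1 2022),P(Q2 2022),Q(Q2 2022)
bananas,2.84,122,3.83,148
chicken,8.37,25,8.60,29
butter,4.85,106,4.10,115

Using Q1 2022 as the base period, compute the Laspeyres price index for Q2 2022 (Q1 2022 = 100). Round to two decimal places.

Laspeyres price index uses base-period quantities as weights.
ΣP(Q2 2022)·Q(Q1 2022) = 3.83×122 + 8.60×25 + 4.10×106 = 467.26 + 215 + 434.6 = 1116.86
ΣP(Q1 2022)·Q(Q1 2022) = 2.84×122 + 8.37×25 + 4.85×106 = 346.48 + 209.25 + 514.1 = 1069.83
Index = 1116.86 / 1069.83 × 100 = 104.3960

104.40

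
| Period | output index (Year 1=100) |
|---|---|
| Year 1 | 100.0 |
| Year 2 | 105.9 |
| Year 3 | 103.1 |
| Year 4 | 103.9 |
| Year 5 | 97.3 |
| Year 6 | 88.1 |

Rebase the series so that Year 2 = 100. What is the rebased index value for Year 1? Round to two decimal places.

94.43

Rebased(Year 1) = 100.0 / 105.9 × 100 = 94.4287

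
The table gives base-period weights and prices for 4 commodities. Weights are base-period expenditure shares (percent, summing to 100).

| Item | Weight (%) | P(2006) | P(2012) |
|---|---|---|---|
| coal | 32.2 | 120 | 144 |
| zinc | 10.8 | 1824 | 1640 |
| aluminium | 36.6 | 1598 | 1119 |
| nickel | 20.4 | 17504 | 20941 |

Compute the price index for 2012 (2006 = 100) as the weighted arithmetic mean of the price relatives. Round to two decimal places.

coal: 32.2 × (144/120) = 32.2 × 1.200000 = 38.6400
zinc: 10.8 × (1640/1824) = 10.8 × 0.899123 = 9.7105
aluminium: 36.6 × (1119/1598) = 36.6 × 0.700250 = 25.6292
nickel: 20.4 × (20941/17504) = 20.4 × 1.196355 = 24.4056
Index = Σ wᵢ·(p₁ᵢ/p₀ᵢ) = 38.6400 + 9.7105 + 25.6292 + 24.4056 = 98.3853

98.39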